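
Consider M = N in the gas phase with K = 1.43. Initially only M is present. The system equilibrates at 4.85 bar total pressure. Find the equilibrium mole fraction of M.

y_M = 0.412

Take 1 mol M as basis and let X be its fractional conversion, so ξ = X.
Moles: n_M = 1 − X; n_N = X.
Since Δν = 0, n_T = 1 throughout.
y_i = n_i/n_T, p_i = y_i·P. K = p_N / (p_M).
This yields a degree-1 equation in X; solving on (0,1), X = 0.588.
Then n_M = 0.412, n_T = 1, so y_M = 0.412.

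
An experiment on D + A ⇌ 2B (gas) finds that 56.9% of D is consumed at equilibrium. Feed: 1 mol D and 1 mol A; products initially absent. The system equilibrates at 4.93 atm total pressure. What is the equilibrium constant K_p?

K_p = 6.97

Let X = conversion of D (basis 1 mol D); extent of reaction ξ = X.
At extent ξ: n_D = 1 − X; n_A = 1 − X; n_B = 2X.
Since Δν = 0, n_T = 2 throughout.
At X = 0.569: n_D = 0.431, n_A = 0.431, n_B = 1.14, n_T = 2.
p_i = (n_i/n_T)·P. K_p = p_B^2 / (p_D p_A) = 6.97.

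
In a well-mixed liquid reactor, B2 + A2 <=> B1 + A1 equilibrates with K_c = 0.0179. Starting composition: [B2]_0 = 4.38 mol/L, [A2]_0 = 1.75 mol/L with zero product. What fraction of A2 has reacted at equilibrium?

Let X = conversion of A2; extent ξ = 1.75·X mol/L.
Concentrations: [B2] = 4.38 − 1.75X; [A2] = 1.75 − 1.75X; [B1] = 1.75X; [A1] = 1.75X.
K_c = [B1] [A1] / ([B2] [A2]).
Equating to 0.0179: the physical root is X = 0.184.

X = 0.184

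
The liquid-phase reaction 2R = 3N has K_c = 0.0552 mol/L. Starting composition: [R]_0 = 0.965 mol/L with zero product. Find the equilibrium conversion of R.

Let X = conversion of R; extent ξ = 0.965X/2 mol/L.
Concentrations: [R] = 0.965 − 0.965X; [N] = 1.45X.
K_c = [N]^3 / ([R]^2).
Solving K_c = 0.0552 for X ∈ (0,1): X = 0.218.

X = 0.218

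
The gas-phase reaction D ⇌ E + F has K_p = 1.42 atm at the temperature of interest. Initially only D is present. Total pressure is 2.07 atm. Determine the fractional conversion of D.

Take 1 mol D as basis and let X be its fractional conversion, so ξ = X.
Moles: n_D = 1 − X; n_E = X; n_F = X.
n_T = Σnᵢ = 1 + X.
Mole fractions y_i = n_i/n_T; K_p = p_E p_F / (p_D) with p_i = y_i·P.
This yields a degree-2 equation in X; solving on (0,1), X = 0.638.

X = 0.638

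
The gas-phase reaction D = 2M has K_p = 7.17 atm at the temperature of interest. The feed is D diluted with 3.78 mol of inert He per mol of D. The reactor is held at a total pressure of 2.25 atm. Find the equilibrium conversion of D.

X = 0.842

Take 1 mol D as basis and let X be its fractional conversion, so ξ = X.
Mole table: n_D = 1 − X; n_M = 2X; n_I = 3.78 (inert).
Total moles n_T = 4.78 + X.
With p_i = (n_i/n_T)P, K_p = p_M^2 / (p_D).
This yields a degree-2 equation in X; solving on (0,1), X = 0.842.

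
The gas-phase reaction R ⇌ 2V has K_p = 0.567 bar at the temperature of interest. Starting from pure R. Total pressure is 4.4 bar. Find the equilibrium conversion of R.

X = 0.177

Take 1 mol R as basis and let X be its fractional conversion, so ξ = X.
Mole table: n_R = 1 − X; n_V = 2X.
Summing: n_T = 1 + X.
With p_i = (n_i/n_T)P, K_p = p_V^2 / (p_R).
Substituting and setting equal to 0.567 bar gives a polynomial in X; the root in (0,1) is X = 0.177.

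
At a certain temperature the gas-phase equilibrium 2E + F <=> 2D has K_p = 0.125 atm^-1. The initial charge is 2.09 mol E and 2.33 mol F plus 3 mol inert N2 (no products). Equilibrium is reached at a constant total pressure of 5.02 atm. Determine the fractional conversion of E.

Basis: 2.09 mol E initially; let X = conversion of E. Extent ξ = 1.04X.
Species balance: n_E = 2.09 − 2.09X; n_F = 2.33 − 1.04X; n_D = 2.09X; n_I = 3 (inert).
Summing: n_T = 7.42 − 1.04X.
y_i = n_i/n_T, p_i = y_i·P. K_p = p_D^2 / (p_E^2 p_F).
Setting this equal to 0.125 atm^-1 and taking the physical root (0 < X < 1) gives X = 0.297.

X = 0.297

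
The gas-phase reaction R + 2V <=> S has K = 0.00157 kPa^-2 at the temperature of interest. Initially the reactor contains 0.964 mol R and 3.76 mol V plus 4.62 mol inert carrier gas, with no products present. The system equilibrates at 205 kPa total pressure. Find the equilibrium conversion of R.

X = 0.836

Take 0.964 mol R as basis and let X be its fractional conversion, so ξ = 0.964X.
Mole table: n_R = 0.964 − 0.964X; n_V = 3.76 − 1.93X; n_S = 0.964X; n_I = 4.62 (inert).
n_T = Σnᵢ = 9.34 − 1.93X.
y_i = n_i/n_T, p_i = y_i·P. K = p_S / (p_R p_V^2).
This yields a degree-3 equation in X; solving on (0,1), X = 0.836.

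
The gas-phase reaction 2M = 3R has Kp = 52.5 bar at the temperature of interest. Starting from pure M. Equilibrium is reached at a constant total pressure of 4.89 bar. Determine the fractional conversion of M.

X = 0.711

Take 1 mol M as basis and let X be its fractional conversion, so ξ = 0.5X.
Moles: n_M = 1 − X; n_R = 1.5X.
n_T = Σnᵢ = 1 + 0.5X.
Mole fractions y_i = n_i/n_T; Kp = p_R^3 / (p_M^2) with p_i = y_i·P.
This yields a degree-3 equation in X; solving on (0,1), X = 0.711.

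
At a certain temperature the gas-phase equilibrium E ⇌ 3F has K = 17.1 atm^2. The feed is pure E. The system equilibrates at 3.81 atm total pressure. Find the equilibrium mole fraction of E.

y_E = 0.296

Take 1 mol E as basis and let X be its fractional conversion, so ξ = X.
Moles: n_E = 1 − X; n_F = 3X.
Summing: n_T = 1 + 2X.
With p_i = (n_i/n_T)P, K = p_F^3 / (p_E).
Substituting and setting equal to 17.1 atm^2 gives a polynomial in X; the root in (0,1) is X = 0.442.
Then n_E = 0.558, n_T = 1.88, so y_E = 0.296.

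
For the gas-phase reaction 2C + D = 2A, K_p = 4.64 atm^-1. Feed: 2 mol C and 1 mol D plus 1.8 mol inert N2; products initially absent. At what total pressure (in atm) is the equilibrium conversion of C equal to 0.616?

P = 6.04 atm

Basis: 2 mol C initially; let X = conversion of C. Extent ξ = X.
At extent ξ: n_C = 2 − 2X; n_D = 1 − X; n_A = 2X; n_I = 1.8 (inert).
Summing: n_T = 4.8 − X.
K_p = p_A^2 / (p_C^2 p_D) with p_i = (n_i/n_T)·P.
At X = 0.616: the mole-fraction product g(X) = Π y_i^ν_i = 28.04. Since K_p = g(X)·P^{-1}, P = (g/K_p)^(1/1) = (28.04/4.64)^(1/1) = 6.04 atm.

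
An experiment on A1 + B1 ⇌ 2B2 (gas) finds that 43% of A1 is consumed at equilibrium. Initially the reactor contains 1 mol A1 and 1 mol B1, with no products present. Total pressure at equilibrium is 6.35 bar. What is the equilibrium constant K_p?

Basis: 1 mol A1 initially; let X = conversion of A1. Extent ξ = X.
Moles: n_A1 = 1 − X; n_B1 = 1 − X; n_B2 = 2X.
Total moles n_T = 2 (Δν = 0, constant).
At X = 0.43: n_A1 = 0.57, n_B1 = 0.57, n_B2 = 0.86, n_T = 2.
p_i = (n_i/n_T)·P. K_p = p_B2^2 / (p_A1 p_B1) = 2.28.

K_p = 2.28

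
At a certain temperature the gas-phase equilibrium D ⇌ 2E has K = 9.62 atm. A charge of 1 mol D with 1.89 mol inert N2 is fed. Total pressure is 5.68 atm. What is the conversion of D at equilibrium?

Take 1 mol D as basis and let X be its fractional conversion, so ξ = X.
Moles: n_D = 1 − X; n_E = 2X; n_I = 1.89 (inert).
Summing: n_T = 2.89 + X.
Mole fractions y_i = n_i/n_T; K = p_E^2 / (p_D) with p_i = y_i·P.
Setting this equal to 9.62 atm and taking the physical root (0 < X < 1) gives X = 0.688.

X = 0.688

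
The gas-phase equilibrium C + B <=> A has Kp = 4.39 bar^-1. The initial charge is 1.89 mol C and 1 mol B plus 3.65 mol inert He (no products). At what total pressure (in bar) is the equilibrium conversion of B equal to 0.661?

Basis: 1 mol B initially; let X = conversion of B. Extent ξ = X.
Moles: n_C = 1.89 − X; n_B = 1 − X; n_A = X; n_I = 3.65 (inert).
Summing: n_T = 6.54 − X.
Kp = p_A / (p_C p_B) with p_i = (n_i/n_T)·P.
At X = 0.661: the mole-fraction product g(X) = Π y_i^ν_i = 9.327. Since Kp = g(X)·P^{-1}, P = (g/Kp)^(1/1) = (9.327/4.39)^(1/1) = 2.12 bar.

P = 2.12 bar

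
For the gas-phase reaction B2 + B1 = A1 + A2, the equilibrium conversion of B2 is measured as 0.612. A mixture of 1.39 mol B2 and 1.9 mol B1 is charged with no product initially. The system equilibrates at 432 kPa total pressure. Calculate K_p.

Basis: 1.39 mol B2 initially; let X = conversion of B2. Extent ξ = 1.39X.
Moles: n_B2 = 1.39 − 1.39X; n_B1 = 1.9 − 1.39X; n_A1 = 1.39X; n_A2 = 1.39X.
n_T stays at 3.29 (no change in mole number).
At X = 0.612: n_B2 = 0.539, n_B1 = 1.05, n_A1 = 0.851, n_A2 = 0.851, n_T = 3.29.
p_i = (n_i/n_T)·P. K_p = p_A1 p_A2 / (p_B2 p_B1) = 1.28.

K_p = 1.28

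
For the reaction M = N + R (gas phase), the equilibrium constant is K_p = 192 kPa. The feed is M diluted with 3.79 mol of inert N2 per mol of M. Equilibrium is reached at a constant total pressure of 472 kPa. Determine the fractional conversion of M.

X = 0.750

Take 1 mol M as basis and let X be its fractional conversion, so ξ = X.
Species balance: n_M = 1 − X; n_N = X; n_R = X; n_I = 3.79 (inert).
Total moles n_T = 4.79 + X.
With p_i = (n_i/n_T)P, K_p = p_N p_R / (p_M).
Setting this equal to 192 kPa and taking the physical root (0 < X < 1) gives X = 0.750.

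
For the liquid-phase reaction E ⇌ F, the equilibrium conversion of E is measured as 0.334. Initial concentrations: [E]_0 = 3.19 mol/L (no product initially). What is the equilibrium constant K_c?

K_c = 0.502

Let X = conversion of E.
Concentrations: [E] = 3.19 − 3.19X; [F] = 3.19X.
At X = 0.334: [E] = 2.12, [F] = 1.07.
K_c = [F] / ([E]) = 0.502.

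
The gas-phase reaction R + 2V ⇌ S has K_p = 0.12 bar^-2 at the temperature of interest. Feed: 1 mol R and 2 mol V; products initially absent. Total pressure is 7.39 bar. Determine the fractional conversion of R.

Basis: 1 mol R initially; let X = conversion of R. Extent ξ = X.
Mole table: n_R = 1 − X; n_V = 2 − 2X; n_S = X.
n_T = Σnᵢ = 3 − 2X.
y_i = n_i/n_T, p_i = y_i·P. K_p = p_S / (p_R p_V^2).
This yields a degree-3 equation in X; solving on (0,1), X = 0.578.

X = 0.578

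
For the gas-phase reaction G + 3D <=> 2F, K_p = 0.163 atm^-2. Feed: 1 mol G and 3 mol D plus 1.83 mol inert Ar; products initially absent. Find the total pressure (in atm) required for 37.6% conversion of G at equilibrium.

Take 1 mol G as basis and let X be its fractional conversion, so ξ = X.
Moles: n_G = 1 − X; n_D = 3 − 3X; n_F = 2X; n_I = 1.83 (inert).
n_T = Σnᵢ = 5.83 − 2X.
K_p = p_F^2 / (p_G p_D^3) with p_i = (n_i/n_T)·P.
At X = 0.376: the mole-fraction product g(X) = Π y_i^ν_i = 3.562. Since K_p = g(X)·P^{-2}, P = (g/K_p)^(1/2) = (3.562/0.163)^(1/2) = 4.67 atm.

P = 4.67 atm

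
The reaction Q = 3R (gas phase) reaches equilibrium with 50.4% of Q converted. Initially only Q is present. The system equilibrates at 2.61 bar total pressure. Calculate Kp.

Kp = 11.8 bar^2

Let X = conversion of Q (basis 1 mol Q); extent of reaction ξ = X.
At extent ξ: n_Q = 1 − X; n_R = 3X.
n_T = Σnᵢ = 1 + 2X.
At X = 0.504: n_Q = 0.496, n_R = 1.51, n_T = 2.01.
p_i = (n_i/n_T)·P. Kp = p_R^3 / (p_Q) = 11.8 bar^2.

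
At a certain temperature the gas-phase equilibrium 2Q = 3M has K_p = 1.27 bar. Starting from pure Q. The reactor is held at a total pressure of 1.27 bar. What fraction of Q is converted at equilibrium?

X = 0.469

Basis: 1 mol Q initially; let X = conversion of Q. Extent ξ = 0.5X.
At extent ξ: n_Q = 1 − X; n_M = 1.5X.
Total moles n_T = 1 + 0.5X.
With p_i = (n_i/n_T)P, K_p = p_M^3 / (p_Q^2).
Equating to 1.27 bar and solving on 0 < X < 1: X = 0.469.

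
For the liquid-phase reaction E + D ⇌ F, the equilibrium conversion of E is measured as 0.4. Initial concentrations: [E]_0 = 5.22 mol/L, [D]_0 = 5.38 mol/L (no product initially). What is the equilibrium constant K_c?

K_c = 0.203 L/mol

Let X = conversion of E.
Concentrations: [E] = 5.22 − 5.22X; [D] = 5.38 − 5.22X; [F] = 5.22X.
At X = 0.4: [E] = 3.13, [D] = 3.29, [F] = 2.09.
K_c = [F] / ([E] [D]) = 0.203 L/mol.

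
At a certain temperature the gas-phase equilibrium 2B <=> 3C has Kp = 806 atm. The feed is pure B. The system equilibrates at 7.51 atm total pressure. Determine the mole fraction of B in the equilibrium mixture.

y_B = 0.085

Let X = conversion of B (basis 1 mol B); extent of reaction ξ = 0.5X.
Moles: n_B = 1 − X; n_C = 1.5X.
n_T = Σnᵢ = 1 + 0.5X.
With p_i = (n_i/n_T)P, Kp = p_C^3 / (p_B^2).
Equating to 806 atm and solving on 0 < X < 1: X = 0.878.
Then n_B = 0.122, n_T = 1.44, so y_B = 0.085.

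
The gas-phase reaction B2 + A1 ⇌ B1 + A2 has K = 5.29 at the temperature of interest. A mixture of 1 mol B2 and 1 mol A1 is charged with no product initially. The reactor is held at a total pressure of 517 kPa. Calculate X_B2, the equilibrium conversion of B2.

Let X = conversion of B2 (basis 1 mol B2); extent of reaction ξ = X.
At extent ξ: n_B2 = 1 − X; n_A1 = 1 − X; n_B1 = X; n_A2 = X.
n_T stays at 2 (no change in mole number).
With p_i = (n_i/n_T)P, K = p_B1 p_A2 / (p_B2 p_A1).
Setting this equal to 5.29 and taking the physical root (0 < X < 1) gives X = 0.697.

X = 0.697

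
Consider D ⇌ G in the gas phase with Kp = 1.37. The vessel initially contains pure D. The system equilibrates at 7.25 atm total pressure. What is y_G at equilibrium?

y_G = 0.578

Let X = conversion of D (basis 1 mol D); extent of reaction ξ = X.
Mole table: n_D = 1 − X; n_G = X.
Since Δν = 0, n_T = 1 throughout.
With p_i = (n_i/n_T)P, Kp = p_G / (p_D).
This yields a degree-1 equation in X; solving on (0,1), X = 0.578.
Then n_G = 0.578, n_T = 1, so y_G = 0.578.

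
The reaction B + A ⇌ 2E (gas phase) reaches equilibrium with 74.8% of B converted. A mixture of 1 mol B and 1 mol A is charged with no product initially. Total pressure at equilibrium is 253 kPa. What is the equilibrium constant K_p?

Basis: 1 mol B initially; let X = conversion of B. Extent ξ = X.
Moles: n_B = 1 − X; n_A = 1 − X; n_E = 2X.
Since Δν = 0, n_T = 2 throughout.
At X = 0.748: n_B = 0.252, n_A = 0.252, n_E = 1.5, n_T = 2.
p_i = (n_i/n_T)·P. K_p = p_E^2 / (p_B p_A) = 35.2.

K_p = 35.2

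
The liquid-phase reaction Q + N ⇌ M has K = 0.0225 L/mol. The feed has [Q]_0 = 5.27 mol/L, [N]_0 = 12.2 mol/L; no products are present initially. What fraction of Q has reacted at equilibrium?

X = 0.200

Let X = conversion of Q; extent ξ = 5.27·X mol/L.
Concentrations: [Q] = 5.27 − 5.27X; [N] = 12.2 − 5.27X; [M] = 5.27X.
K = [M] / ([Q] [N]).
Solving K = 0.0225 for X ∈ (0,1): X = 0.200.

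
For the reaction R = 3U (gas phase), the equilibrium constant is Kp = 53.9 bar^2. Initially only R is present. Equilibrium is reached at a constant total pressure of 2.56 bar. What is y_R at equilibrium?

Take 1 mol R as basis and let X be its fractional conversion, so ξ = X.
At extent ξ: n_R = 1 − X; n_U = 3X.
Total moles n_T = 1 + 2X.
y_i = n_i/n_T, p_i = y_i·P. Kp = p_U^3 / (p_R).
Equating to 53.9 bar^2 and solving on 0 < X < 1: X = 0.769.
Then n_R = 0.231, n_T = 2.54, so y_R = 0.091.

y_R = 0.091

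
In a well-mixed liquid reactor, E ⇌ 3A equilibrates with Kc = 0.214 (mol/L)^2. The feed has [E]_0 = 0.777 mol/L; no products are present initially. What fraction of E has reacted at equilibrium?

X = 0.217

Let X = conversion of E; extent ξ = 0.777·X mol/L.
Concentrations: [E] = 0.777 − 0.777X; [A] = 2.33X.
Kc = [A]^3 / ([E]).
Equating to 0.214 (mol/L)^2: the physical root is X = 0.217.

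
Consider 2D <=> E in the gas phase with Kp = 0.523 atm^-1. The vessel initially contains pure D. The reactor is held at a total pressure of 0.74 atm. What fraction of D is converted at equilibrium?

Take 1 mol D as basis and let X be its fractional conversion, so ξ = 0.5X.
Moles: n_D = 1 − X; n_E = 0.5X.
Total moles n_T = 1 − 0.5X.
With p_i = (n_i/n_T)P, Kp = p_E / (p_D^2).
Equating to 0.523 atm^-1 and solving on 0 < X < 1: X = 0.374.

X = 0.374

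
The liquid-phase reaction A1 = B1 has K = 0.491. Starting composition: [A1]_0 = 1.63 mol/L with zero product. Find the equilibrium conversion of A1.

X = 0.329

Let X = conversion of A1; extent ξ = 1.63·X mol/L.
Concentrations: [A1] = 1.63 − 1.63X; [B1] = 1.63X.
K = [B1] / ([A1]).
Setting equal to 0.491 and solving for X on (0,1) gives X = 0.329.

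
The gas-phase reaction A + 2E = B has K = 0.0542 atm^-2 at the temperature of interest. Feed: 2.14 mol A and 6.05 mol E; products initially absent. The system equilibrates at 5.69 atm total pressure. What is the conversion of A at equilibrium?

Take 2.14 mol A as basis and let X be its fractional conversion, so ξ = 2.14X.
Mole table: n_A = 2.14 − 2.14X; n_E = 6.05 − 4.28X; n_B = 2.14X.
Summing: n_T = 8.19 − 4.28X.
With p_i = (n_i/n_T)P, K = p_B / (p_A p_E^2).
Setting this equal to 0.0542 atm^-2 and taking the physical root (0 < X < 1) gives X = 0.435.

X = 0.435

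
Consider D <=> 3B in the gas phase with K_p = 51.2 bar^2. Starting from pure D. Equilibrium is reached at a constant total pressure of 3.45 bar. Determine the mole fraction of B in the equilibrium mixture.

Take 1 mol D as basis and let X be its fractional conversion, so ξ = X.
Species balance: n_D = 1 − X; n_B = 3X.
Total moles n_T = 1 + 2X.
With p_i = (n_i/n_T)P, K_p = p_B^3 / (p_D).
This yields a degree-3 equation in X; solving on (0,1), X = 0.662.
Then n_B = 1.99, n_T = 2.32, so y_B = 0.855.

y_B = 0.855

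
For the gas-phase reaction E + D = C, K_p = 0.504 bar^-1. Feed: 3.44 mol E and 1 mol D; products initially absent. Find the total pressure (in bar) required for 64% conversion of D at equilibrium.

Take 1 mol D as basis and let X be its fractional conversion, so ξ = X.
Mole table: n_E = 3.44 − X; n_D = 1 − X; n_C = X.
Total moles n_T = 4.44 − X.
K_p = p_C / (p_E p_D) with p_i = (n_i/n_T)·P.
At X = 0.64: the mole-fraction product g(X) = Π y_i^ν_i = 2.413. Since K_p = g(X)·P^{-1}, P = (g/K_p)^(1/1) = (2.413/0.504)^(1/1) = 4.79 bar.

P = 4.79 bar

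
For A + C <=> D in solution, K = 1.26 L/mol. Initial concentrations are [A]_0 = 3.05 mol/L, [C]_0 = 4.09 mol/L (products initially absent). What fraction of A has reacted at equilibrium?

X = 0.709

Let X = conversion of A; extent ξ = 3.05·X mol/L.
Concentrations: [A] = 3.05 − 3.05X; [C] = 4.09 − 3.05X; [D] = 3.05X.
K = [D] / ([A] [C]).
Solving K = 1.26 for X ∈ (0,1): X = 0.709.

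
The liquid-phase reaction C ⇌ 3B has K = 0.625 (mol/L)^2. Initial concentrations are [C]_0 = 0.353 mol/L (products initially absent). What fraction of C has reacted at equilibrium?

X = 0.464

Let X = conversion of C; extent ξ = 0.353·X mol/L.
Concentrations: [C] = 0.353 − 0.353X; [B] = 1.06X.
K = [B]^3 / ([C]).
This equals 0.625 at X = 0.464 (the root in 0 < X < 1).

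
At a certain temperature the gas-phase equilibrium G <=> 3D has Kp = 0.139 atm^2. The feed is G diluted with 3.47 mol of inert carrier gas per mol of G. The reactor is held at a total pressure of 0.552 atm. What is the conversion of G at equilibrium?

X = 0.601

Take 1 mol G as basis and let X be its fractional conversion, so ξ = X.
Moles: n_G = 1 − X; n_D = 3X; n_I = 3.47 (inert).
Summing: n_T = 4.47 + 2X.
y_i = n_i/n_T, p_i = y_i·P. Kp = p_D^3 / (p_G).
Equating to 0.139 atm^2 and solving on 0 < X < 1: X = 0.601.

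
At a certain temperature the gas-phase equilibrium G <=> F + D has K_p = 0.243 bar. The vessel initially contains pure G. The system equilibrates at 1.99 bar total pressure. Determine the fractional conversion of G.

X = 0.330

Basis: 1 mol G initially; let X = conversion of G. Extent ξ = X.
Mole table: n_G = 1 − X; n_F = X; n_D = X.
n_T = Σnᵢ = 1 + X.
With p_i = (n_i/n_T)P, K_p = p_F p_D / (p_G).
Equating to 0.243 bar and solving on 0 < X < 1: X = 0.330.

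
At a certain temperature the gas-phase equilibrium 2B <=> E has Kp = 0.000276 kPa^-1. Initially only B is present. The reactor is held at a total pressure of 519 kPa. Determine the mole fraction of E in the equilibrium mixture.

Let X = conversion of B (basis 1 mol B); extent of reaction ξ = 0.5X.
At extent ξ: n_B = 1 − X; n_E = 0.5X.
n_T = Σnᵢ = 1 − 0.5X.
Mole fractions y_i = n_i/n_T; Kp = p_E / (p_B^2) with p_i = y_i·P.
Setting this equal to 0.000276 kPa^-1 and taking the physical root (0 < X < 1) gives X = 0.203.
Then n_E = 0.101, n_T = 0.899, so y_E = 0.113.

y_E = 0.113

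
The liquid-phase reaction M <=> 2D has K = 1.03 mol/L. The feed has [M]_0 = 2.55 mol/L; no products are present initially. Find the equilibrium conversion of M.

Let X = conversion of M; extent ξ = 2.55·X mol/L.
Concentrations: [M] = 2.55 − 2.55X; [D] = 5.1X.
K = [D]^2 / ([M]).
Solving K = 1.03 for X ∈ (0,1): X = 0.271.

X = 0.271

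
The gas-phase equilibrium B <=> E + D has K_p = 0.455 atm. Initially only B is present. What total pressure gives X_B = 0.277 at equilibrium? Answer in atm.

Let X = conversion of B (basis 1 mol B); extent of reaction ξ = X.
Moles: n_B = 1 − X; n_E = X; n_D = X.
Total moles n_T = 1 + X.
K_p = p_E p_D / (p_B) with p_i = (n_i/n_T)·P.
At X = 0.277: the mole-fraction product g(X) = Π y_i^ν_i = 0.08311. Since K_p = g(X)·P^{1}, P = (K_p/g)^(1/1) = (0.455/0.08311)^(1/1) = 5.47 atm.

P = 5.47 atm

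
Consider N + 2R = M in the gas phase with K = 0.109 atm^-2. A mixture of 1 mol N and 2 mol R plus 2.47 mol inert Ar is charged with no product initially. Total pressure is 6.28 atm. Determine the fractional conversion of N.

Basis: 1 mol N initially; let X = conversion of N. Extent ξ = X.
At extent ξ: n_N = 1 − X; n_R = 2 − 2X; n_M = X; n_I = 2.47 (inert).
Summing: n_T = 5.47 − 2X.
Mole fractions y_i = n_i/n_T; K = p_M / (p_N p_R^2) with p_i = y_i·P.
This yields a degree-3 equation in X; solving on (0,1), X = 0.273.

X = 0.273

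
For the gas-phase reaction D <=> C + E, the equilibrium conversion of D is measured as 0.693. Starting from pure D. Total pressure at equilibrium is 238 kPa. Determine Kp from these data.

Kp = 220 kPa

Let X = conversion of D (basis 1 mol D); extent of reaction ξ = X.
Moles: n_D = 1 − X; n_C = X; n_E = X.
Summing: n_T = 1 + X.
At X = 0.693: n_D = 0.307, n_C = 0.693, n_E = 0.693, n_T = 1.69.
p_i = (n_i/n_T)·P. Kp = p_C p_E / (p_D) = 220 kPa.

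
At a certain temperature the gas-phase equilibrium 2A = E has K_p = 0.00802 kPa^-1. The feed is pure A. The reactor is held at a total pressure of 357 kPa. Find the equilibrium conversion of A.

Basis: 1 mol A initially; let X = conversion of A. Extent ξ = 0.5X.
Mole table: n_A = 1 − X; n_E = 0.5X.
Total moles n_T = 1 − 0.5X.
With p_i = (n_i/n_T)P, K_p = p_E / (p_A^2).
This yields a degree-2 equation in X; solving on (0,1), X = 0.717.

X = 0.717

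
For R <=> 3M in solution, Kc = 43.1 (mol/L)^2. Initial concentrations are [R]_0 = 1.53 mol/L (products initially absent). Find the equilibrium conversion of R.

Let X = conversion of R; extent ξ = 1.53·X mol/L.
Concentrations: [R] = 1.53 − 1.53X; [M] = 4.59X.
Kc = [M]^3 / ([R]).
Solving Kc = 43.1 for X ∈ (0,1): X = 0.631.

X = 0.631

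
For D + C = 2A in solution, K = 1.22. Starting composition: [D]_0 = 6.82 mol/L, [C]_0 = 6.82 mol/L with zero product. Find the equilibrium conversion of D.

X = 0.356

Let X = conversion of D; extent ξ = 6.82·X mol/L.
Concentrations: [D] = 6.82 − 6.82X; [C] = 6.82 − 6.82X; [A] = 13.6X.
K = [A]^2 / ([D] [C]).
Equating to 1.22: the physical root is X = 0.356.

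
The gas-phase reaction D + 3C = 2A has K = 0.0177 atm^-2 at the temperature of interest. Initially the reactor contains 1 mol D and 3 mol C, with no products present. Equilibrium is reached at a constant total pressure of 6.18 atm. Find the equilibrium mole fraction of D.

Let X = conversion of D (basis 1 mol D); extent of reaction ξ = X.
At extent ξ: n_D = 1 − X; n_C = 3 − 3X; n_A = 2X.
Total moles n_T = 4 − 2X.
With p_i = (n_i/n_T)P, K = p_A^2 / (p_D p_C^3).
Setting this equal to 0.0177 atm^-2 and taking the physical root (0 < X < 1) gives X = 0.305.
Then n_D = 0.695, n_T = 3.39, so y_D = 0.205.

y_D = 0.205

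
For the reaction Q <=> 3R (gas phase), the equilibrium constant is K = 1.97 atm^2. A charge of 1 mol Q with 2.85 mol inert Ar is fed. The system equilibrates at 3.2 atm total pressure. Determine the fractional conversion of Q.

X = 0.446

Let X = conversion of Q (basis 1 mol Q); extent of reaction ξ = X.
At extent ξ: n_Q = 1 − X; n_R = 3X; n_I = 2.85 (inert).
Summing: n_T = 3.85 + 2X.
y_i = n_i/n_T, p_i = y_i·P. K = p_R^3 / (p_Q).
Substituting and setting equal to 1.97 atm^2 gives a polynomial in X; the root in (0,1) is X = 0.446.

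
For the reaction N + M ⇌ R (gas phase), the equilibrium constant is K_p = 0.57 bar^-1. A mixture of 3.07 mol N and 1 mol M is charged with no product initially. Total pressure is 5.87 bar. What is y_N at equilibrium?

y_N = 0.703

Let X = conversion of M (basis 1 mol M); extent of reaction ξ = X.
Mole table: n_N = 3.07 − X; n_M = 1 − X; n_R = X.
n_T = Σnᵢ = 4.07 − X.
y_i = n_i/n_T, p_i = y_i·P. K_p = p_R / (p_N p_M).
Setting this equal to 0.57 bar^-1 and taking the physical root (0 < X < 1) gives X = 0.702.
Then n_N = 2.37, n_T = 3.37, so y_N = 0.703.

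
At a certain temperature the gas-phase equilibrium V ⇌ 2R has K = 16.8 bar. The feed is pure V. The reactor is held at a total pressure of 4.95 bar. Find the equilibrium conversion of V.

Basis: 1 mol V initially; let X = conversion of V. Extent ξ = X.
Mole table: n_V = 1 − X; n_R = 2X.
Total moles n_T = 1 + X.
Mole fractions y_i = n_i/n_T; K = p_R^2 / (p_V) with p_i = y_i·P.
Setting this equal to 16.8 bar and taking the physical root (0 < X < 1) gives X = 0.678.

X = 0.678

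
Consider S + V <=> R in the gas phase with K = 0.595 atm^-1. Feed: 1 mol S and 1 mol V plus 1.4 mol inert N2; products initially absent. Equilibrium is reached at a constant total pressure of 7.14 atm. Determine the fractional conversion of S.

Take 1 mol S as basis and let X be its fractional conversion, so ξ = X.
Moles: n_S = 1 − X; n_V = 1 − X; n_R = X; n_I = 1.4 (inert).
Total moles n_T = 3.4 − X.
y_i = n_i/n_T, p_i = y_i·P. K = p_R / (p_S p_V).
Substituting and setting equal to 0.595 atm^-1 gives a polynomial in X; the root in (0,1) is X = 0.444.

X = 0.444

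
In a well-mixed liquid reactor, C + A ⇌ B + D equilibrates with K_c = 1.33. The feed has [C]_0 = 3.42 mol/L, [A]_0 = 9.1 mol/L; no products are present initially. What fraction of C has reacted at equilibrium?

X = 0.767

Let X = conversion of C; extent ξ = 3.42·X mol/L.
Concentrations: [C] = 3.42 − 3.42X; [A] = 9.1 − 3.42X; [B] = 3.42X; [D] = 3.42X.
K_c = [B] [D] / ([C] [A]).
Setting equal to 1.33 and solving for X on (0,1) gives X = 0.767.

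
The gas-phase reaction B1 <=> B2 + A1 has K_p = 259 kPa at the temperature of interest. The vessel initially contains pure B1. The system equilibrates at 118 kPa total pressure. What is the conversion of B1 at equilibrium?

X = 0.829

Take 1 mol B1 as basis and let X be its fractional conversion, so ξ = X.
Moles: n_B1 = 1 − X; n_B2 = X; n_A1 = X.
Total moles n_T = 1 + X.
y_i = n_i/n_T, p_i = y_i·P. K_p = p_B2 p_A1 / (p_B1).
This yields a degree-2 equation in X; solving on (0,1), X = 0.829.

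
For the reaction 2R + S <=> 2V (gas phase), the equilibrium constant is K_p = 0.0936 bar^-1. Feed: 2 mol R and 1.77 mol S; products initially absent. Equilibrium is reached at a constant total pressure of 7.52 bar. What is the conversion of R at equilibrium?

X = 0.351

Basis: 2 mol R initially; let X = conversion of R. Extent ξ = X.
At extent ξ: n_R = 2 − 2X; n_S = 1.77 − X; n_V = 2X.
Summing: n_T = 3.77 − X.
y_i = n_i/n_T, p_i = y_i·P. K_p = p_V^2 / (p_R^2 p_S).
This yields a degree-3 equation in X; solving on (0,1), X = 0.351.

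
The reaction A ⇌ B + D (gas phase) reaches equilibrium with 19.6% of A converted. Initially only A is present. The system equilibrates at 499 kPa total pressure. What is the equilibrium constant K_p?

Basis: 1 mol A initially; let X = conversion of A. Extent ξ = X.
Moles: n_A = 1 − X; n_B = X; n_D = X.
Total moles n_T = 1 + X.
At X = 0.196: n_A = 0.804, n_B = 0.196, n_D = 0.196, n_T = 1.2.
p_i = (n_i/n_T)·P. K_p = p_B p_D / (p_A) = 19.9 kPa.

K_p = 19.9 kPa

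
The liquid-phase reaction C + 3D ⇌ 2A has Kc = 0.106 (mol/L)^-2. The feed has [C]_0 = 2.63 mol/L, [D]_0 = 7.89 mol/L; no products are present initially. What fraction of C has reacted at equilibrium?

Let X = conversion of C; extent ξ = 2.63·X mol/L.
Concentrations: [C] = 2.63 − 2.63X; [D] = 7.89 − 7.89X; [A] = 5.26X.
Kc = [A]^2 / ([C] [D]^3).
Setting equal to 0.106 and solving for X on (0,1) gives X = 0.518.

X = 0.518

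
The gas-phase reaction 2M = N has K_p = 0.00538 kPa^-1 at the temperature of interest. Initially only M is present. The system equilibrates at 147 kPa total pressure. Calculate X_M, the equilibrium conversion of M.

Take 1 mol M as basis and let X be its fractional conversion, so ξ = 0.5X.
At extent ξ: n_M = 1 − X; n_N = 0.5X.
n_T = Σnᵢ = 1 − 0.5X.
Mole fractions y_i = n_i/n_T; K_p = p_N / (p_M^2) with p_i = y_i·P.
Setting this equal to 0.00538 kPa^-1 and taking the physical root (0 < X < 1) gives X = 0.510.

X = 0.510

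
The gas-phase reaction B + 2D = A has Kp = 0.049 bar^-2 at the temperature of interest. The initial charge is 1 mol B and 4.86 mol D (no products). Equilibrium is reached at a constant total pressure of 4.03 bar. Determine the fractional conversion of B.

Take 1 mol B as basis and let X be its fractional conversion, so ξ = X.
At extent ξ: n_B = 1 − X; n_D = 4.86 − 2X; n_A = X.
n_T = Σnᵢ = 5.86 − 2X.
y_i = n_i/n_T, p_i = y_i·P. Kp = p_A / (p_B p_D^2).
This yields a degree-3 equation in X; solving on (0,1), X = 0.341.

X = 0.341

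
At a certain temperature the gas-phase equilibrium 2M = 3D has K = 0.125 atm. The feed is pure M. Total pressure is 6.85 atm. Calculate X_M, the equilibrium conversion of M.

Take 1 mol M as basis and let X be its fractional conversion, so ξ = 0.5X.
Mole table: n_M = 1 − X; n_D = 1.5X.
Total moles n_T = 1 + 0.5X.
y_i = n_i/n_T, p_i = y_i·P. K = p_D^3 / (p_M^2).
Setting this equal to 0.125 atm and taking the physical root (0 < X < 1) gives X = 0.160.

X = 0.160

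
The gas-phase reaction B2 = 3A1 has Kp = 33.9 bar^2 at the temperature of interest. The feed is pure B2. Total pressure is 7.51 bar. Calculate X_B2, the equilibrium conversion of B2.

Basis: 1 mol B2 initially; let X = conversion of B2. Extent ξ = X.
At extent ξ: n_B2 = 1 − X; n_A1 = 3X.
n_T = Σnᵢ = 1 + 2X.
With p_i = (n_i/n_T)P, Kp = p_A1^3 / (p_B2).
Setting this equal to 33.9 bar^2 and taking the physical root (0 < X < 1) gives X = 0.347.

X = 0.347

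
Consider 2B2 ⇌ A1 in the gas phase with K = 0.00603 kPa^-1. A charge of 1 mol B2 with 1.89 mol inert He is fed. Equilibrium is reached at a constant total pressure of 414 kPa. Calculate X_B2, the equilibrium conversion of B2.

Take 1 mol B2 as basis and let X be its fractional conversion, so ξ = 0.5X.
Mole table: n_B2 = 1 − X; n_A1 = 0.5X; n_I = 1.89 (inert).
Summing: n_T = 2.89 − 0.5X.
Mole fractions y_i = n_i/n_T; K = p_A1 / (p_B2^2) with p_i = y_i·P.
Setting this equal to 0.00603 kPa^-1 and taking the physical root (0 < X < 1) gives X = 0.490.

X = 0.490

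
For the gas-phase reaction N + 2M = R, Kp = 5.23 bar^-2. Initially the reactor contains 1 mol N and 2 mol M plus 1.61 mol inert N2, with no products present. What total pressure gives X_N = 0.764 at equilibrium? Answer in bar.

P = 5.14 bar

Take 1 mol N as basis and let X be its fractional conversion, so ξ = X.
Moles: n_N = 1 − X; n_M = 2 − 2X; n_R = X; n_I = 1.61 (inert).
n_T = Σnᵢ = 4.61 − 2X.
Kp = p_R / (p_N p_M^2) with p_i = (n_i/n_T)·P.
At X = 0.764: the mole-fraction product g(X) = Π y_i^ν_i = 138. Since Kp = g(X)·P^{-2}, P = (g/Kp)^(1/2) = (138/5.23)^(1/2) = 5.14 bar.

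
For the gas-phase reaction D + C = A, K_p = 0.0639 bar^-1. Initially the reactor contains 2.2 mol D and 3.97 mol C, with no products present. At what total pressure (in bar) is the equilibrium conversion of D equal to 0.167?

Let X = conversion of D (basis 2.2 mol D); extent of reaction ξ = 2.2X.
Mole table: n_D = 2.2 − 2.2X; n_C = 3.97 − 2.2X; n_A = 2.2X.
Total moles n_T = 6.17 − 2.2X.
K_p = p_A / (p_D p_C) with p_i = (n_i/n_T)·P.
At X = 0.167: the mole-fraction product g(X) = Π y_i^ν_i = 0.3229. Since K_p = g(X)·P^{-1}, P = (g/K_p)^(1/1) = (0.3229/0.0639)^(1/1) = 5.05 bar.

P = 5.05 bar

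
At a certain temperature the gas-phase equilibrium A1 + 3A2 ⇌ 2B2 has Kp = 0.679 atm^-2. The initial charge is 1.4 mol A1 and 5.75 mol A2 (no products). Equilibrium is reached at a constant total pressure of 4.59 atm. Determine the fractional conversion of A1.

Basis: 1.4 mol A1 initially; let X = conversion of A1. Extent ξ = 1.4X.
Mole table: n_A1 = 1.4 − 1.4X; n_A2 = 5.75 − 4.2X; n_B2 = 2.8X.
Summing: n_T = 7.15 − 2.8X.
y_i = n_i/n_T, p_i = y_i·P. Kp = p_B2^2 / (p_A1 p_A2^3).
This yields a degree-4 equation in X; solving on (0,1), X = 0.726.

X = 0.726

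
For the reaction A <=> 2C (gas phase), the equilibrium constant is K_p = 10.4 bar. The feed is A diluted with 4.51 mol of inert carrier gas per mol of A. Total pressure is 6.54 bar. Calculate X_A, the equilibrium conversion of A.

X = 0.765

Take 1 mol A as basis and let X be its fractional conversion, so ξ = X.
Moles: n_A = 1 − X; n_C = 2X; n_I = 4.51 (inert).
n_T = Σnᵢ = 5.51 + X.
Mole fractions y_i = n_i/n_T; K_p = p_C^2 / (p_A) with p_i = y_i·P.
Setting this equal to 10.4 bar and taking the physical root (0 < X < 1) gives X = 0.765.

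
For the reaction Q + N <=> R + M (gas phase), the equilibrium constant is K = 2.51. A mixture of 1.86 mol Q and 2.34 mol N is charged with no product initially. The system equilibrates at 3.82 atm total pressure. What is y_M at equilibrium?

Let X = conversion of Q (basis 1.86 mol Q); extent of reaction ξ = 1.86X.
Mole table: n_Q = 1.86 − 1.86X; n_N = 2.34 − 1.86X; n_R = 1.86X; n_M = 1.86X.
Since Δν = 0, n_T = 4.2 throughout.
y_i = n_i/n_T, p_i = y_i·P. K = p_R p_M / (p_Q p_N).
Substituting and setting equal to 2.51 gives a polynomial in X; the root in (0,1) is X = 0.681.
Then n_M = 1.27, n_T = 4.2, so y_M = 0.301.

y_M = 0.301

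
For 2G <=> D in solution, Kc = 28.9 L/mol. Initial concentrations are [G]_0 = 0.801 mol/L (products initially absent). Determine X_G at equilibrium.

Let X = conversion of G; extent ξ = 0.801X/2 mol/L.
Concentrations: [G] = 0.801 − 0.801X; [D] = 0.401X.
Kc = [D] / ([G]^2).
Solving Kc = 28.9 for X ∈ (0,1): X = 0.863.

X = 0.863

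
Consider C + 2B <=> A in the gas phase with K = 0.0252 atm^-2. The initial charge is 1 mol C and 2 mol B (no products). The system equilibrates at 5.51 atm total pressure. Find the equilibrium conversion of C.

Take 1 mol C as basis and let X be its fractional conversion, so ξ = X.
Species balance: n_C = 1 − X; n_B = 2 − 2X; n_A = X.
Total moles n_T = 3 − 2X.
With p_i = (n_i/n_T)P, K = p_A / (p_C p_B^2).
Equating to 0.0252 atm^-2 and solving on 0 < X < 1: X = 0.221.

X = 0.221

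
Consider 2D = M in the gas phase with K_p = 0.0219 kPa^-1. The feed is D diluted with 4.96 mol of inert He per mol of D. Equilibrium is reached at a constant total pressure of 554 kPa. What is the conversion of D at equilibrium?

Basis: 1 mol D initially; let X = conversion of D. Extent ξ = 0.5X.
Mole table: n_D = 1 − X; n_M = 0.5X; n_I = 4.96 (inert).
Total moles n_T = 5.96 − 0.5X.
With p_i = (n_i/n_T)P, K_p = p_M / (p_D^2).
Substituting and setting equal to 0.0219 kPa^-1 gives a polynomial in X; the root in (0,1) is X = 0.620.

X = 0.620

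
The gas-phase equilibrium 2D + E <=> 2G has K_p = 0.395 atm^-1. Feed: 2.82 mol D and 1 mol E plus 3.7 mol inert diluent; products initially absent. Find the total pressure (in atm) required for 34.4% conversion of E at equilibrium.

P = 2.88 atm

Let X = conversion of E (basis 1 mol E); extent of reaction ξ = X.
Mole table: n_D = 2.82 − 2X; n_E = 1 − X; n_G = 2X; n_I = 3.7 (inert).
Total moles n_T = 7.52 − X.
K_p = p_G^2 / (p_D^2 p_E) with p_i = (n_i/n_T)·P.
At X = 0.344: the mole-fraction product g(X) = Π y_i^ν_i = 1.139. Since K_p = g(X)·P^{-1}, P = (g/K_p)^(1/1) = (1.139/0.395)^(1/1) = 2.88 atm.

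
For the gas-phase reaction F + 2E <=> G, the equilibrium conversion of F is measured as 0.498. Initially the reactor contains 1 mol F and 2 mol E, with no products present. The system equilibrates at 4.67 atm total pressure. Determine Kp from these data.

Kp = 0.181 atm^-2

Basis: 1 mol F initially; let X = conversion of F. Extent ξ = X.
Moles: n_F = 1 − X; n_E = 2 − 2X; n_G = X.
n_T = Σnᵢ = 3 − 2X.
At X = 0.498: n_F = 0.502, n_E = 1, n_G = 0.498, n_T = 2.
p_i = (n_i/n_T)·P. Kp = p_G / (p_F p_E^2) = 0.181 atm^-2.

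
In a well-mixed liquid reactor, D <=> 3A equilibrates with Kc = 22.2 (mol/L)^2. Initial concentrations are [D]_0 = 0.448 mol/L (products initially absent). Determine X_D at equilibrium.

Let X = conversion of D; extent ξ = 0.448·X mol/L.
Concentrations: [D] = 0.448 − 0.448X; [A] = 1.34X.
Kc = [A]^3 / ([D]).
This equals 22.2 at X = 0.850 (the root in 0 < X < 1).

X = 0.850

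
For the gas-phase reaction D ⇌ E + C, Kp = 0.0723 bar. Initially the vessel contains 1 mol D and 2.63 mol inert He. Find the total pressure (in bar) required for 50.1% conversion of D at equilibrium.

P = 0.594 bar

Take 1 mol D as basis and let X be its fractional conversion, so ξ = X.
Mole table: n_D = 1 − X; n_E = X; n_C = X; n_I = 2.63 (inert).
Summing: n_T = 3.63 + X.
Kp = p_E p_C / (p_D) with p_i = (n_i/n_T)·P.
At X = 0.501: the mole-fraction product g(X) = Π y_i^ν_i = 0.1218. Since Kp = g(X)·P^{1}, P = (Kp/g)^(1/1) = (0.0723/0.1218)^(1/1) = 0.594 bar.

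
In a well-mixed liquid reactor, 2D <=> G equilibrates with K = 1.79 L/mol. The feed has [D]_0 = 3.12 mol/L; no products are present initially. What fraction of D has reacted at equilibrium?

X = 0.742

Let X = conversion of D; extent ξ = 3.12X/2 mol/L.
Concentrations: [D] = 3.12 − 3.12X; [G] = 1.56X.
K = [G] / ([D]^2).
This equals 1.79 at X = 0.742 (the root in 0 < X < 1).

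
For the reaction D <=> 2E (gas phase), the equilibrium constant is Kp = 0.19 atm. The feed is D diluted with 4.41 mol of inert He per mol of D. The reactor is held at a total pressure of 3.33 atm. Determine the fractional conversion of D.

X = 0.247

Let X = conversion of D (basis 1 mol D); extent of reaction ξ = X.
At extent ξ: n_D = 1 − X; n_E = 2X; n_I = 4.41 (inert).
n_T = Σnᵢ = 5.41 + X.
Mole fractions y_i = n_i/n_T; Kp = p_E^2 / (p_D) with p_i = y_i·P.
This yields a degree-2 equation in X; solving on (0,1), X = 0.247.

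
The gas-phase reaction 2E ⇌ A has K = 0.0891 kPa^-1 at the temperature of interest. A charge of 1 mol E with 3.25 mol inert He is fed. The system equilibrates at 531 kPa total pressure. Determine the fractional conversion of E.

X = 0.818

Take 1 mol E as basis and let X be its fractional conversion, so ξ = 0.5X.
Species balance: n_E = 1 − X; n_A = 0.5X; n_I = 3.25 (inert).
n_T = Σnᵢ = 4.25 − 0.5X.
Mole fractions y_i = n_i/n_T; K = p_A / (p_E^2) with p_i = y_i·P.
Equating to 0.0891 kPa^-1 and solving on 0 < X < 1: X = 0.818.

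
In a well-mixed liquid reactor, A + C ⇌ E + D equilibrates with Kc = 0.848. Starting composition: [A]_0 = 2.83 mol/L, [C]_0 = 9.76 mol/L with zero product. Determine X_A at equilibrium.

X = 0.752

Let X = conversion of A; extent ξ = 2.83·X mol/L.
Concentrations: [A] = 2.83 − 2.83X; [C] = 9.76 − 2.83X; [E] = 2.83X; [D] = 2.83X.
Kc = [E] [D] / ([A] [C]).
Solving Kc = 0.848 for X ∈ (0,1): X = 0.752.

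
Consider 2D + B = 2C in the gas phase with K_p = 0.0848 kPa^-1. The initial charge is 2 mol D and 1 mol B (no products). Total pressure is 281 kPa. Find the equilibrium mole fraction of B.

Take 2 mol D as basis and let X be its fractional conversion, so ξ = X.
Species balance: n_D = 2 − 2X; n_B = 1 − X; n_C = 2X.
n_T = Σnᵢ = 3 − X.
Mole fractions y_i = n_i/n_T; K_p = p_C^2 / (p_D^2 p_B) with p_i = y_i·P.
Substituting and setting equal to 0.0848 kPa^-1 gives a polynomial in X; the root in (0,1) is X = 0.653.
Then n_B = 0.347, n_T = 2.35, so y_B = 0.148.

y_B = 0.148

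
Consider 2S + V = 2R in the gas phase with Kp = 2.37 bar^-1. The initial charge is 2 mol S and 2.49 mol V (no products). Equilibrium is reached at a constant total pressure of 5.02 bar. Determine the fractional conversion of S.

X = 0.703

Basis: 2 mol S initially; let X = conversion of S. Extent ξ = X.
Mole table: n_S = 2 − 2X; n_V = 2.49 − X; n_R = 2X.
Total moles n_T = 4.49 − X.
y_i = n_i/n_T, p_i = y_i·P. Kp = p_R^2 / (p_S^2 p_V).
Equating to 2.37 bar^-1 and solving on 0 < X < 1: X = 0.703.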